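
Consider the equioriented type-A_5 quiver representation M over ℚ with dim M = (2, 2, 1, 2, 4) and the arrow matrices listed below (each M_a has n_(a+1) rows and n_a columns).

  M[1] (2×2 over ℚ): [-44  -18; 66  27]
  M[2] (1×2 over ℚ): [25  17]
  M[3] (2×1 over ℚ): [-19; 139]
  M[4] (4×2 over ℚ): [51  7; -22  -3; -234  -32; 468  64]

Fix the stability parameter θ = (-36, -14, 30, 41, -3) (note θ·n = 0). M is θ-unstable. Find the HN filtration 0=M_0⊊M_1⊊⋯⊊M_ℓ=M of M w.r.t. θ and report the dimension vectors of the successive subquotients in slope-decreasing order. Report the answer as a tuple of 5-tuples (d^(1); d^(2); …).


Interval decomposition of M: I[1,1], I[1,5], I[2,2], I[4,5], I[5,5]^2.
HN type (ℓ=5): μ^(1)=68/3; μ^(2)=19; μ^(3)=-3; μ^(4)=-14; μ^(5)=-36

((0, 0, 1, 1, 1); (0, 0, 0, 1, 1); (0, 0, 0, 0, 2); (0, 2, 0, 0, 0); (2, 0, 0, 0, 0))


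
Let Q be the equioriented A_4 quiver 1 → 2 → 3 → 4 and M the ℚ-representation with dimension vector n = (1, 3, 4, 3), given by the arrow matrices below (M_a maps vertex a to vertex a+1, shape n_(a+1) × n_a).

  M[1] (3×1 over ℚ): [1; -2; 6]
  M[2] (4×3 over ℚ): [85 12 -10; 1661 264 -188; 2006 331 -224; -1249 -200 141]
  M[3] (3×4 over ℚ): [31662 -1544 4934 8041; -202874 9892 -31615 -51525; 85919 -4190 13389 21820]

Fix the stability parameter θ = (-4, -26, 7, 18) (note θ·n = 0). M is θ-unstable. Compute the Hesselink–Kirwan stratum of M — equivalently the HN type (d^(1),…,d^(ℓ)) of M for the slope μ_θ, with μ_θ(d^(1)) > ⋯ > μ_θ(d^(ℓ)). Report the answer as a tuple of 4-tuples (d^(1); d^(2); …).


Via rank(M_{q-1}∘⋯∘M_p): M ≅ I[1,4], I[2,4]^2, I[3,3].
μ_θ-semistable layers: μ^(1)=18; μ^(2)=7; μ^(3)=-15; μ^(4)=-26

((0, 0, 0, 3); (0, 0, 4, 0); (1, 1, 0, 0); (0, 2, 0, 0))


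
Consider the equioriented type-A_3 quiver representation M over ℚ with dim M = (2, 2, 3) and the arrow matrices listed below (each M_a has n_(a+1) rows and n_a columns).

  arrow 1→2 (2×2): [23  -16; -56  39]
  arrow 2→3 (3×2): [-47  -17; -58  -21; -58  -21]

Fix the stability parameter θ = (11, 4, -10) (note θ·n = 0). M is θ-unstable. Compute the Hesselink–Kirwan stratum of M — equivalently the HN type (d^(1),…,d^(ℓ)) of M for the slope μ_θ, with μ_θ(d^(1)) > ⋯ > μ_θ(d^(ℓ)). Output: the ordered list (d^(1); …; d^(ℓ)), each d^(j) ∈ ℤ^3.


Barcode: M ≅ I[1,3]^2, I[3,3]. HN layers by μ_θ (2 steps, strictly decreasing):
  μ^(1)=5/3; μ^(2)=-10

((2, 2, 2); (0, 0, 1))


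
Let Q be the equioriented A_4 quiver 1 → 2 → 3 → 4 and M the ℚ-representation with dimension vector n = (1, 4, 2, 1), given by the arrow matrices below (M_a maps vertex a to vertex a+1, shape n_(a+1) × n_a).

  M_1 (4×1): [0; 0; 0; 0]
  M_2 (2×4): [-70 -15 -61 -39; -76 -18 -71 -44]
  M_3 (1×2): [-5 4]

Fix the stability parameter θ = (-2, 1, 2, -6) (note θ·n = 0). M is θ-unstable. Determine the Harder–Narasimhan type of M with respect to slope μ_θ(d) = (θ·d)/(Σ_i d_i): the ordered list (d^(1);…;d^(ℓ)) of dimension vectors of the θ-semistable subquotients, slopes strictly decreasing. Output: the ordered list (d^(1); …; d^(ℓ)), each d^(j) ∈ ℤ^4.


Interval decomposition of M: I[1,1], I[2,2]^2, I[2,3], I[2,4].
HN type (ℓ=4): μ^(1)=2; μ^(2)=1; μ^(3)=-1; μ^(4)=-2

((0, 0, 1, 0); (0, 3, 0, 0); (0, 1, 1, 1); (1, 0, 0, 0))


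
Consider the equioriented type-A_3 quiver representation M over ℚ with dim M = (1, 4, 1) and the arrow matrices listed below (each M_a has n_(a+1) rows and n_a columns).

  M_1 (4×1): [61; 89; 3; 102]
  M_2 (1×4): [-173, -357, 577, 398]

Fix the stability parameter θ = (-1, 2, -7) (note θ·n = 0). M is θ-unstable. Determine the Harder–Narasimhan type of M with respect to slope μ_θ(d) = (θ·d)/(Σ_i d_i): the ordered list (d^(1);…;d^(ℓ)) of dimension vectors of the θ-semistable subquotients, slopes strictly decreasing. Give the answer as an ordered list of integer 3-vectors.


Interval decomposition of M: I[1,3], I[2,2]^3.
HN type (ℓ=2): μ^(1)=2; μ^(2)=-2

((0, 3, 0); (1, 1, 1))


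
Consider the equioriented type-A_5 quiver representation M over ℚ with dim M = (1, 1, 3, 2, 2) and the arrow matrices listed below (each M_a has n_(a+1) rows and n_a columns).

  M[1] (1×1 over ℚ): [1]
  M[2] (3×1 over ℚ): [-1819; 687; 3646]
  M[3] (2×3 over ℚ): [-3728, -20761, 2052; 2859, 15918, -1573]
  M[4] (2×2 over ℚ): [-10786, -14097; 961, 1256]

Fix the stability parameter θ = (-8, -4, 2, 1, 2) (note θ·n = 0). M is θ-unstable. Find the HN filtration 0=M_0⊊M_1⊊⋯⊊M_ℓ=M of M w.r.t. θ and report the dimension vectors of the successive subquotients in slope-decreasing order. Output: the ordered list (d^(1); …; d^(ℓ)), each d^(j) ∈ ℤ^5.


Interval decomposition of M: I[1,5], I[3,3], I[3,5].
HN type (ℓ=4): μ^(1)=2; μ^(2)=3/2; μ^(3)=-4; μ^(4)=-8

((0, 0, 1, 0, 2); (0, 0, 2, 2, 0); (0, 1, 0, 0, 0); (1, 0, 0, 0, 0))


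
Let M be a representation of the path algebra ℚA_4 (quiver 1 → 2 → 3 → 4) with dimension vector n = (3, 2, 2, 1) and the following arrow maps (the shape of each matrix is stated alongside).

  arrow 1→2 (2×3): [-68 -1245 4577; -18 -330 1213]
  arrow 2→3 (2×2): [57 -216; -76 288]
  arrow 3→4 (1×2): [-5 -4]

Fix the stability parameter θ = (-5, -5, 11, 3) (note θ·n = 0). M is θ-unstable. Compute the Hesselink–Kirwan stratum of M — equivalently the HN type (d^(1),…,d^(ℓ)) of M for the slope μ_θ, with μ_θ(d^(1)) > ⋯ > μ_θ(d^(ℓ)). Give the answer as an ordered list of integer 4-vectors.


Barcode: M ≅ I[1,1], I[1,2], I[1,4], I[3,3]. HN layers by μ_θ (3 steps, strictly decreasing):
  μ^(1)=11; μ^(2)=7; μ^(3)=-5

((0, 0, 1, 0); (0, 0, 1, 1); (3, 2, 0, 0))


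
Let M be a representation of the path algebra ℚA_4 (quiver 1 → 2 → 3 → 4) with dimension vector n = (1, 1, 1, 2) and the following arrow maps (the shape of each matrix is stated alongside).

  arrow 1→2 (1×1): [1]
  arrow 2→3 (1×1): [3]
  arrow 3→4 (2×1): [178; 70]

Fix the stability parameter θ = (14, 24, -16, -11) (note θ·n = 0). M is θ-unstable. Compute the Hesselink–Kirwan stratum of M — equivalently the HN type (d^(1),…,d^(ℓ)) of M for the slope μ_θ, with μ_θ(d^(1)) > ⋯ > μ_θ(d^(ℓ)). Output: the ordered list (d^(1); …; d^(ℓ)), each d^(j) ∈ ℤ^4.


Barcode: M ≅ I[1,4], I[4,4]. HN layers by μ_θ (2 steps, strictly decreasing):
  μ^(1)=11/4; μ^(2)=-11

((1, 1, 1, 1); (0, 0, 0, 1))


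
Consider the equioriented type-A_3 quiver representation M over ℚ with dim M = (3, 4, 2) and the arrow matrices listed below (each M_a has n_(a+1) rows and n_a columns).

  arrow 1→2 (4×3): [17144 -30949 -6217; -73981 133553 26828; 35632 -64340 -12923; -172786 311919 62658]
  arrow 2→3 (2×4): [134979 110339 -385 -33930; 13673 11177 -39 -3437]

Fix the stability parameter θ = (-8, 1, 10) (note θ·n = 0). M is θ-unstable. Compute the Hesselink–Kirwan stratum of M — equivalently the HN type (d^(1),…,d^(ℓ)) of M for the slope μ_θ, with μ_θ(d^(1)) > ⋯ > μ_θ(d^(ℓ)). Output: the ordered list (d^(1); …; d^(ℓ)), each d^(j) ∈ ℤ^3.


Via rank(M_{q-1}∘⋯∘M_p): M ≅ I[1,2], I[1,3]^2, I[2,2].
μ_θ-semistable layers: μ^(1)=10; μ^(2)=1; μ^(3)=-8

((0, 0, 2); (0, 4, 0); (3, 0, 0))


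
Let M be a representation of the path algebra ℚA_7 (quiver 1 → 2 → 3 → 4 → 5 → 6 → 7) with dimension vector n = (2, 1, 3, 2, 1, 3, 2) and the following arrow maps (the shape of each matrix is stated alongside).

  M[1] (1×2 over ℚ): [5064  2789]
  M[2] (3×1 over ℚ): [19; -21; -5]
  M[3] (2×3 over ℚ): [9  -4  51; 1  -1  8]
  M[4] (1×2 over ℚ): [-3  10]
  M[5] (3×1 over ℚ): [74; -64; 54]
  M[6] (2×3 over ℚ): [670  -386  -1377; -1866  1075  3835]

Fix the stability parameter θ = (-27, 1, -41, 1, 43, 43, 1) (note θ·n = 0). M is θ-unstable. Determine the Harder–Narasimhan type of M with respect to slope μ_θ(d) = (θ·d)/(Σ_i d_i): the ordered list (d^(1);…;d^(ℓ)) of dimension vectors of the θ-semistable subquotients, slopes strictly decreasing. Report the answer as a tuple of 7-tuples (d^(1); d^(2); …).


Interval decomposition of M: I[1,1], I[1,3], I[3,4], I[3,7], I[6,6], I[6,7].
HN type (ℓ=7): μ^(1)=43; μ^(2)=29; μ^(3)=22; μ^(4)=1; μ^(5)=-20; μ^(6)=-27; μ^(7)=-41

((0, 0, 0, 0, 0, 1, 0); (0, 0, 0, 0, 1, 1, 1); (0, 0, 0, 0, 0, 1, 1); (0, 0, 0, 2, 0, 0, 0); (0, 1, 1, 0, 0, 0, 0); (2, 0, 0, 0, 0, 0, 0); (0, 0, 2, 0, 0, 0, 0))


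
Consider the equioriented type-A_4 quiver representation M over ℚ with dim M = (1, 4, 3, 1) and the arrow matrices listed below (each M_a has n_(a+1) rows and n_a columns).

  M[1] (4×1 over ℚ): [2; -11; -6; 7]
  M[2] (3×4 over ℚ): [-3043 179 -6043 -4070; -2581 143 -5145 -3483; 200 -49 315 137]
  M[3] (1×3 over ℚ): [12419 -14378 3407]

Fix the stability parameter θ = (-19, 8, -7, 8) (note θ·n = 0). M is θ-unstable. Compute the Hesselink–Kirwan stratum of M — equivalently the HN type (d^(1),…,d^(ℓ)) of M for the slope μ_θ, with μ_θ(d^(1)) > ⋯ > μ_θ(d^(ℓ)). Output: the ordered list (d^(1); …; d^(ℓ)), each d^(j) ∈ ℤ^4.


Via rank(M_{q-1}∘⋯∘M_p): M ≅ I[1,4], I[2,2], I[2,3]^2.
μ_θ-semistable layers: μ^(1)=8; μ^(2)=1/2; μ^(3)=-19

((0, 1, 0, 1); (0, 3, 3, 0); (1, 0, 0, 0))


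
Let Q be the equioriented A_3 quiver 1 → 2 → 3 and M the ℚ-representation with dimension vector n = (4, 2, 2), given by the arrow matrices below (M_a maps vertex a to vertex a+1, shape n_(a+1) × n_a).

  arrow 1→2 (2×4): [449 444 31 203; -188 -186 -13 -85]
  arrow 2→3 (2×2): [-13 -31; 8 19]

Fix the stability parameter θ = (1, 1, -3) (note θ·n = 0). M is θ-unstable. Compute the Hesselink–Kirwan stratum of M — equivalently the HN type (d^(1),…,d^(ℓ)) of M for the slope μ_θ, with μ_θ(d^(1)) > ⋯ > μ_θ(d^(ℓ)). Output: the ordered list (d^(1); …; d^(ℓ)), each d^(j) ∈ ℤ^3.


Via rank(M_{q-1}∘⋯∘M_p): M ≅ I[1,1]^2, I[1,3]^2.
μ_θ-semistable layers: μ^(1)=1; μ^(2)=-1/3

((2, 0, 0); (2, 2, 2))


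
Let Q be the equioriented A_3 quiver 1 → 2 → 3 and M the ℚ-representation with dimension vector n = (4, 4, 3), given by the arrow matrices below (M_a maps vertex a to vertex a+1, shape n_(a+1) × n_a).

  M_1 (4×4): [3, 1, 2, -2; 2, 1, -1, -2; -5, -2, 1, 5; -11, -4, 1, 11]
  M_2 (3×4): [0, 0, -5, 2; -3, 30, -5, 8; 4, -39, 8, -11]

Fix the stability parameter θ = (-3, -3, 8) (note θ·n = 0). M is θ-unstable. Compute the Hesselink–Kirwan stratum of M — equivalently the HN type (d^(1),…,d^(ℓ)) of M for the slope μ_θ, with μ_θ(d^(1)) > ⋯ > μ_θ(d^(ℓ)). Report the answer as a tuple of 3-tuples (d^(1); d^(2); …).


Interval decomposition of M: I[1,1], I[1,3]^3, I[2,2].
HN type (ℓ=2): μ^(1)=8; μ^(2)=-3

((0, 0, 3); (4, 4, 0))


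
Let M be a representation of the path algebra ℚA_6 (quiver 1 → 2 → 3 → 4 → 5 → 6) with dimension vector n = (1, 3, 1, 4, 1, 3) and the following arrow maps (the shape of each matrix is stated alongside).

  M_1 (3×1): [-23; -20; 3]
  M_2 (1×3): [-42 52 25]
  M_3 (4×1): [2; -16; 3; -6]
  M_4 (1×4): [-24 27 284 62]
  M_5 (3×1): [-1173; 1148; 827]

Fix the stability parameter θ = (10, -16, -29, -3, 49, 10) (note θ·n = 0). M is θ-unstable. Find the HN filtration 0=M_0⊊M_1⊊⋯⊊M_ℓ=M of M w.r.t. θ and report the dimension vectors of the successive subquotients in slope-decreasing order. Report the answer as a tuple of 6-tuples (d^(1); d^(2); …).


Barcode: M ≅ I[1,4], I[2,2]^2, I[4,4]^2, I[4,6], I[6,6]^2. HN layers by μ_θ (5 steps, strictly decreasing):
  μ^(1)=59/2; μ^(2)=10; μ^(3)=-3; μ^(4)=-35/3; μ^(5)=-16

((0, 0, 0, 0, 1, 1); (0, 0, 0, 0, 0, 2); (0, 0, 0, 4, 0, 0); (1, 1, 1, 0, 0, 0); (0, 2, 0, 0, 0, 0))


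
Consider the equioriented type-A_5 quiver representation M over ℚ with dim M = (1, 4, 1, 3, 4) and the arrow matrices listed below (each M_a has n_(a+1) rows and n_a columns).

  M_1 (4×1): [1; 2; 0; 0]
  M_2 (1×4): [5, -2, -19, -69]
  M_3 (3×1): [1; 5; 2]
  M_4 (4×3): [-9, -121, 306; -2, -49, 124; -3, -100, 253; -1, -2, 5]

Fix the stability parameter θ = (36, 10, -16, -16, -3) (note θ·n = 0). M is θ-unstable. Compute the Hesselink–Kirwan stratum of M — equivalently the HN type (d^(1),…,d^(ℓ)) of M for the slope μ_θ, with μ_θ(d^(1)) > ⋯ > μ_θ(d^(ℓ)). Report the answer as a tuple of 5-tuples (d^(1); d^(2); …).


Via rank(M_{q-1}∘⋯∘M_p): M ≅ I[1,5], I[2,2]^3, I[4,5]^2, I[5,5].
μ_θ-semistable layers: μ^(1)=10; μ^(2)=11/5; μ^(3)=-3; μ^(4)=-16

((0, 3, 0, 0, 0); (1, 1, 1, 1, 1); (0, 0, 0, 0, 3); (0, 0, 0, 2, 0))


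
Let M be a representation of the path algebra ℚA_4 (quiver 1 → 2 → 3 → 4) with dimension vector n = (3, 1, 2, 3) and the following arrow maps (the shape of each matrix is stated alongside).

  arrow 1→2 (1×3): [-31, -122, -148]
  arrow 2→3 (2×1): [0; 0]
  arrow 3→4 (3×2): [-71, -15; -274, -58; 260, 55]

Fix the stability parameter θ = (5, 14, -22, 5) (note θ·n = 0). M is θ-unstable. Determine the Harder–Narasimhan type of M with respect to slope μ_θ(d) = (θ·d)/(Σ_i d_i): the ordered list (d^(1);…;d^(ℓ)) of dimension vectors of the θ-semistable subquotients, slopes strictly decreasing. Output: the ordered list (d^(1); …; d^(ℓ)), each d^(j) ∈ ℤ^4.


Via rank(M_{q-1}∘⋯∘M_p): M ≅ I[1,1]^2, I[1,2], I[3,4]^2, I[4,4].
μ_θ-semistable layers: μ^(1)=14; μ^(2)=5; μ^(3)=-22

((0, 1, 0, 0); (3, 0, 0, 3); (0, 0, 2, 0))


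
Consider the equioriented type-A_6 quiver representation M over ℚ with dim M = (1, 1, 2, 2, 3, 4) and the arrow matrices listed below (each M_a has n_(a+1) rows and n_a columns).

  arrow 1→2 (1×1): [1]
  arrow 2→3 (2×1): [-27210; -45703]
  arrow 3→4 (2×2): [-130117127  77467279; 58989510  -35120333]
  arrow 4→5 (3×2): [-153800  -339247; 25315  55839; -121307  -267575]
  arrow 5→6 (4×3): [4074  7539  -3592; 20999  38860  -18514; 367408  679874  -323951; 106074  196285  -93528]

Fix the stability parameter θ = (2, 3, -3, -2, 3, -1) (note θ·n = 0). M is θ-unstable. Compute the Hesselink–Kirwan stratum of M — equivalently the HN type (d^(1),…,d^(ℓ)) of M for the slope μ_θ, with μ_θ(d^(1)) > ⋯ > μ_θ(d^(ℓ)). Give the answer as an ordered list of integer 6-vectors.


Via rank(M_{q-1}∘⋯∘M_p): M ≅ I[1,6], I[3,6], I[5,6], I[6,6].
μ_θ-semistable layers: μ^(1)=1; μ^(2)=0; μ^(3)=-1; μ^(4)=-2; μ^(5)=-3

((0, 0, 0, 0, 3, 3); (1, 1, 1, 1, 0, 0); (0, 0, 0, 0, 0, 1); (0, 0, 0, 1, 0, 0); (0, 0, 1, 0, 0, 0))


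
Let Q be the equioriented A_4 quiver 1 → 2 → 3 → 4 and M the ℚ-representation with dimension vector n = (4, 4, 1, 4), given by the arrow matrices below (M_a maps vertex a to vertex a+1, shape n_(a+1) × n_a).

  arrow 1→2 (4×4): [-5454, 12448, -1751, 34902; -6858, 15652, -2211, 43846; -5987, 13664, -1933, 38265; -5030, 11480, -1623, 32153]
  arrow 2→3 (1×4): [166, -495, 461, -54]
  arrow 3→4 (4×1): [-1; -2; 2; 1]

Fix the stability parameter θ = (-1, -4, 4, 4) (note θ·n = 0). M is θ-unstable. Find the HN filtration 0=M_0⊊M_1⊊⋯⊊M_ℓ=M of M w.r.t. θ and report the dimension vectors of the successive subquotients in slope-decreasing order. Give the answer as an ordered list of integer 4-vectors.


Barcode: M ≅ I[1,2]^3, I[1,4], I[4,4]^3. HN layers by μ_θ (2 steps, strictly decreasing):
  μ^(1)=4; μ^(2)=-5/2

((0, 0, 1, 4); (4, 4, 0, 0))


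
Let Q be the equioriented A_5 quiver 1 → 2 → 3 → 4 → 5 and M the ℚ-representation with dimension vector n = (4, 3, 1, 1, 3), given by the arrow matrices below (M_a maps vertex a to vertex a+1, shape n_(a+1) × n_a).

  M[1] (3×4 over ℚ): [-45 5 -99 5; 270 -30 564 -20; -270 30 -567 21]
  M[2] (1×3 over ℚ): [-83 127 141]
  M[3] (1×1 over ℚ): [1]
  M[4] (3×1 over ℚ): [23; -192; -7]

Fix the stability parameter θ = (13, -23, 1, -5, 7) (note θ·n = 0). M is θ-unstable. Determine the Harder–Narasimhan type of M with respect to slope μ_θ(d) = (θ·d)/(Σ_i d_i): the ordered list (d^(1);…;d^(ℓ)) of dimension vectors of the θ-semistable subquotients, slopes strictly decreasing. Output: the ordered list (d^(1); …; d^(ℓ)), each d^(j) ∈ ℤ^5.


Barcode: M ≅ I[1,1]^2, I[1,2], I[1,5], I[2,2], I[5,5]^2. HN layers by μ_θ (5 steps, strictly decreasing):
  μ^(1)=13; μ^(2)=7; μ^(3)=-2; μ^(4)=-5; μ^(5)=-23

((2, 0, 0, 0, 0); (0, 0, 0, 0, 3); (0, 0, 1, 1, 0); (2, 2, 0, 0, 0); (0, 1, 0, 0, 0))


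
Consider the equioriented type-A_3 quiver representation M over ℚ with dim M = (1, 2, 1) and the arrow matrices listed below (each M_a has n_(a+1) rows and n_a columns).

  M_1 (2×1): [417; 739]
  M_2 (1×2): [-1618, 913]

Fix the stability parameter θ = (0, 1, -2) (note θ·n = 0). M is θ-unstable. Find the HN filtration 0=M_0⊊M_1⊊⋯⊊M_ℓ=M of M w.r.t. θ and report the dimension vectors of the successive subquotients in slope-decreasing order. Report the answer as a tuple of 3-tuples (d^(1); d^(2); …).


Barcode: M ≅ I[1,3], I[2,2]. HN layers by μ_θ (2 steps, strictly decreasing):
  μ^(1)=1; μ^(2)=-1/3

((0, 1, 0); (1, 1, 1))


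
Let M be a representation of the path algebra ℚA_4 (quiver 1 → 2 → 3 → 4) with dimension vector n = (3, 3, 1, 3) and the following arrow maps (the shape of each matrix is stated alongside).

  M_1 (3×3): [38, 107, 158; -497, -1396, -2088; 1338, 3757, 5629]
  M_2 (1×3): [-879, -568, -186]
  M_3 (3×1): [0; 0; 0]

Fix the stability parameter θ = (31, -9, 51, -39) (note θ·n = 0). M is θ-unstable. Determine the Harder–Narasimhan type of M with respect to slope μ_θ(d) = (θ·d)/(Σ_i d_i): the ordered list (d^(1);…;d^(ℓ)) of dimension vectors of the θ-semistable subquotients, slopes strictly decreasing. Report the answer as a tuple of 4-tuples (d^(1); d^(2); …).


Via rank(M_{q-1}∘⋯∘M_p): M ≅ I[1,2]^2, I[1,3], I[4,4]^3.
μ_θ-semistable layers: μ^(1)=51; μ^(2)=11; μ^(3)=-39

((0, 0, 1, 0); (3, 3, 0, 0); (0, 0, 0, 3))


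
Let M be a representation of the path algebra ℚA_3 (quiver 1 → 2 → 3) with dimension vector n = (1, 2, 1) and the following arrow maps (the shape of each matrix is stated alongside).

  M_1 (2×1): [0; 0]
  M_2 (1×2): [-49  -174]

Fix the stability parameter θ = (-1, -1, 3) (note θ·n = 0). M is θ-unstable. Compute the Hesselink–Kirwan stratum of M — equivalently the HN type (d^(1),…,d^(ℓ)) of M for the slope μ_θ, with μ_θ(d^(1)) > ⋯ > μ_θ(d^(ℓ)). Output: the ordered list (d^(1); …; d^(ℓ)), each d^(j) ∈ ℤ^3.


Interval decomposition of M: I[1,1], I[2,2], I[2,3].
HN type (ℓ=2): μ^(1)=3; μ^(2)=-1

((0, 0, 1); (1, 2, 0))


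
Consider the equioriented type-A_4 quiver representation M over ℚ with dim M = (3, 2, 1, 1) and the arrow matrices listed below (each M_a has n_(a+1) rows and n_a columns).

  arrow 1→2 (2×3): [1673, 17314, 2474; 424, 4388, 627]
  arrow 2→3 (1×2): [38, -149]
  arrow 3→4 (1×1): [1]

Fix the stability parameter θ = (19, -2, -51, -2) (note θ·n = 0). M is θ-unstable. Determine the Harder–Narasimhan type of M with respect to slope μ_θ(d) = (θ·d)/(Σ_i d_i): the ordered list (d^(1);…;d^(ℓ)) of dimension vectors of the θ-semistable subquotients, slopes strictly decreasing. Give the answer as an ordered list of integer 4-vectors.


Barcode: M ≅ I[1,1], I[1,2], I[1,4]. HN layers by μ_θ (4 steps, strictly decreasing):
  μ^(1)=19; μ^(2)=17/2; μ^(3)=-2; μ^(4)=-34/3

((1, 0, 0, 0); (1, 1, 0, 0); (0, 0, 0, 1); (1, 1, 1, 0))


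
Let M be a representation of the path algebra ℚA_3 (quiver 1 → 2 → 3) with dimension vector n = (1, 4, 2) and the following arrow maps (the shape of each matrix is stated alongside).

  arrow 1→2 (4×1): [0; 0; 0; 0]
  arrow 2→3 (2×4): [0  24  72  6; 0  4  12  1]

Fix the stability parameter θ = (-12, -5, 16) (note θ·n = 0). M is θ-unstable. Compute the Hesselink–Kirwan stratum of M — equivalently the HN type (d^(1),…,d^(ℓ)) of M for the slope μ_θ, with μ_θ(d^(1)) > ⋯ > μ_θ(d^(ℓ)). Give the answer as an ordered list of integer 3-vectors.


Via rank(M_{q-1}∘⋯∘M_p): M ≅ I[1,1], I[2,2]^3, I[2,3], I[3,3].
μ_θ-semistable layers: μ^(1)=16; μ^(2)=-5; μ^(3)=-12

((0, 0, 2); (0, 4, 0); (1, 0, 0))


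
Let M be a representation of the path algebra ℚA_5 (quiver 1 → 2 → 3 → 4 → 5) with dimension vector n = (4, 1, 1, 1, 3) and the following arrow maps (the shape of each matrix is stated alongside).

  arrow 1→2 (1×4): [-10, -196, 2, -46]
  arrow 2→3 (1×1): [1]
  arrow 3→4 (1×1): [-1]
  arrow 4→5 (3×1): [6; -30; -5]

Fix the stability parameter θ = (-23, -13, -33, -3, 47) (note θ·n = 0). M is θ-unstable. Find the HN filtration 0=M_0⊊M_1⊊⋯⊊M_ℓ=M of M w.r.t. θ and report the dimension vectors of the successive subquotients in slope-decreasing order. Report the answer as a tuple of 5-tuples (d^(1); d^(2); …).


Interval decomposition of M: I[1,1]^3, I[1,5], I[5,5]^2.
HN type (ℓ=3): μ^(1)=47; μ^(2)=-3; μ^(3)=-23

((0, 0, 0, 0, 3); (0, 0, 0, 1, 0); (4, 1, 1, 0, 0))


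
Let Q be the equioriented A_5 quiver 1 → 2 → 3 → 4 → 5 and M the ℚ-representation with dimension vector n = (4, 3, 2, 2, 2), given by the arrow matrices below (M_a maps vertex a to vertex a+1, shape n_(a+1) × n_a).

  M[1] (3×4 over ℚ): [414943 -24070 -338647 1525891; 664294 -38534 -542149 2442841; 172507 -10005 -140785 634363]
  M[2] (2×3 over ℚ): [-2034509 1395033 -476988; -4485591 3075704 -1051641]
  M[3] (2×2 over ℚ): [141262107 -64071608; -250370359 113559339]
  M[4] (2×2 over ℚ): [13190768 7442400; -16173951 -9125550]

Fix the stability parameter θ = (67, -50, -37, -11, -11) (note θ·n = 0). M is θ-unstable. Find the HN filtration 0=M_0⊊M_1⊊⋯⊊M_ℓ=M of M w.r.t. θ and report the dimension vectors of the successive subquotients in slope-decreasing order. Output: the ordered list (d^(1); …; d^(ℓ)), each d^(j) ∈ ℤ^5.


Barcode: M ≅ I[1,1], I[1,2], I[1,4], I[1,5], I[5,5]. HN layers by μ_θ (5 steps, strictly decreasing):
  μ^(1)=67; μ^(2)=17/2; μ^(3)=-31/4; μ^(4)=-42/5; μ^(5)=-11

((1, 0, 0, 0, 0); (1, 1, 0, 0, 0); (1, 1, 1, 1, 0); (1, 1, 1, 1, 1); (0, 0, 0, 0, 1))


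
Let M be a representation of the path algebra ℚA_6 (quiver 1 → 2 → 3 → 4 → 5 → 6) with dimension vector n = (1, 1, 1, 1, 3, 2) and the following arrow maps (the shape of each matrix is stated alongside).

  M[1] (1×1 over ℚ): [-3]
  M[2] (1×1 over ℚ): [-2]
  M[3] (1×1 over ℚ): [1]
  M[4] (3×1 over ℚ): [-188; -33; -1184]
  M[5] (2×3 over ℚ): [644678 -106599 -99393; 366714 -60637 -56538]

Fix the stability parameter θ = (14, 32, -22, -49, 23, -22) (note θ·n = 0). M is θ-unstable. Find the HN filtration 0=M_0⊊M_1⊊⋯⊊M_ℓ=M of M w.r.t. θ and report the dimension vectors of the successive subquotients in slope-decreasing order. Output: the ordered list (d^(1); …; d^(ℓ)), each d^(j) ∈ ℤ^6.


Barcode: M ≅ I[1,6], I[5,5], I[5,6]. HN layers by μ_θ (3 steps, strictly decreasing):
  μ^(1)=23; μ^(2)=1/2; μ^(3)=-25/4

((0, 0, 0, 0, 1, 0); (0, 0, 0, 0, 2, 2); (1, 1, 1, 1, 0, 0))


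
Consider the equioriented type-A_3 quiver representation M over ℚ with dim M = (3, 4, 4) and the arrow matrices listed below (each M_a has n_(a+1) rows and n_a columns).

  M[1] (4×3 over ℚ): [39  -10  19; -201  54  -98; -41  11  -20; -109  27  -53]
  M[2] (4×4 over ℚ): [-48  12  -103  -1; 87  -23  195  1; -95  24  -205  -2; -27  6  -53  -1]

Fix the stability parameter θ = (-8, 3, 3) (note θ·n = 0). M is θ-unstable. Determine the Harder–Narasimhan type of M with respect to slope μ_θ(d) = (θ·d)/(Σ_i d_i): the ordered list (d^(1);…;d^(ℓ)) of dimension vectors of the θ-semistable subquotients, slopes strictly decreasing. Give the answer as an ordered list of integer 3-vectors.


Barcode: M ≅ I[1,3]^3, I[2,3]. HN layers by μ_θ (2 steps, strictly decreasing):
  μ^(1)=3; μ^(2)=-8

((0, 4, 4); (3, 0, 0))


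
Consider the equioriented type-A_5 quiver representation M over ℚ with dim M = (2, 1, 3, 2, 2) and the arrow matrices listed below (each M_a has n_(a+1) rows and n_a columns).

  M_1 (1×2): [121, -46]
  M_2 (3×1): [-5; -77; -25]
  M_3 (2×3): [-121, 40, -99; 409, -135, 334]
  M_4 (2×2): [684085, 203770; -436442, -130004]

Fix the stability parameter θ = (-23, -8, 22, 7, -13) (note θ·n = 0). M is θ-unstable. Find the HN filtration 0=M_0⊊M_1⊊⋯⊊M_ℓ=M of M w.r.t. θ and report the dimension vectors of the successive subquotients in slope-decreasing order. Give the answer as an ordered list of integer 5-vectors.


Interval decomposition of M: I[1,1], I[1,3], I[3,4], I[3,5], I[5,5].
HN type (ℓ=6): μ^(1)=22; μ^(2)=29/2; μ^(3)=16/3; μ^(4)=-8; μ^(5)=-13; μ^(6)=-23

((0, 0, 1, 0, 0); (0, 0, 1, 1, 0); (0, 0, 1, 1, 1); (0, 1, 0, 0, 0); (0, 0, 0, 0, 1); (2, 0, 0, 0, 0))


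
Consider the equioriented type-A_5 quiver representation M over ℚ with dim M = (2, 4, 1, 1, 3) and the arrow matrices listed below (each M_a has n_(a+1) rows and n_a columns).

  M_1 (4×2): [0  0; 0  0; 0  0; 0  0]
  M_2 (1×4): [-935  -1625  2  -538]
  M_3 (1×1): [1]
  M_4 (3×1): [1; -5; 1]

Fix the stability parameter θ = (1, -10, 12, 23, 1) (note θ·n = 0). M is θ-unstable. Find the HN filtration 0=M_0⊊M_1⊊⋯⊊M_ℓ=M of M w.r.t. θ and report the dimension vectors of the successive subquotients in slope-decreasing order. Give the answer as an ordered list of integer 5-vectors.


Interval decomposition of M: I[1,1]^2, I[2,2]^3, I[2,5], I[5,5]^2.
HN type (ℓ=3): μ^(1)=12; μ^(2)=1; μ^(3)=-10

((0, 0, 1, 1, 1); (2, 0, 0, 0, 2); (0, 4, 0, 0, 0))


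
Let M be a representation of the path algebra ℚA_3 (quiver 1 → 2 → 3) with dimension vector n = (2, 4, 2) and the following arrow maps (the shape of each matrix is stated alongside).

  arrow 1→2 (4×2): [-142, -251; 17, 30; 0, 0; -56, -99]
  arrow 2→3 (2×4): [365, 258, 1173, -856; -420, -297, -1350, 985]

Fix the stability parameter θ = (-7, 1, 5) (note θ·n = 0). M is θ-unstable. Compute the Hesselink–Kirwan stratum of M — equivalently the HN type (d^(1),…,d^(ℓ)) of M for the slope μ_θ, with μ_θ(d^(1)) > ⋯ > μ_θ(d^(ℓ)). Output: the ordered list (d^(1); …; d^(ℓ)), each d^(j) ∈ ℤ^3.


Via rank(M_{q-1}∘⋯∘M_p): M ≅ I[1,3]^2, I[2,2]^2.
μ_θ-semistable layers: μ^(1)=5; μ^(2)=1; μ^(3)=-7

((0, 0, 2); (0, 4, 0); (2, 0, 0))


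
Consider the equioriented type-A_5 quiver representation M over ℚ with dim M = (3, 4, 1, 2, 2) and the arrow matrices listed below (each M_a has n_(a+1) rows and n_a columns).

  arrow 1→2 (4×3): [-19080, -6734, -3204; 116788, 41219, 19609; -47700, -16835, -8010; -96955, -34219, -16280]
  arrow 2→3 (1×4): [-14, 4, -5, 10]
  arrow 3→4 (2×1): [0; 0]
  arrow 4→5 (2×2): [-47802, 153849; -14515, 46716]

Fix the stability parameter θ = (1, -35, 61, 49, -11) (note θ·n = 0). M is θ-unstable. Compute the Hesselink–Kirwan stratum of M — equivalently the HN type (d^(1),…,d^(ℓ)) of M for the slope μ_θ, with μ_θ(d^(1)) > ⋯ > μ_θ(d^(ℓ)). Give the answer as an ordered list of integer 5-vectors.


Barcode: M ≅ I[1,2]^2, I[1,3], I[2,2], I[4,5]^2. HN layers by μ_θ (4 steps, strictly decreasing):
  μ^(1)=61; μ^(2)=19; μ^(3)=-17; μ^(4)=-35

((0, 0, 1, 0, 0); (0, 0, 0, 2, 2); (3, 3, 0, 0, 0); (0, 1, 0, 0, 0))


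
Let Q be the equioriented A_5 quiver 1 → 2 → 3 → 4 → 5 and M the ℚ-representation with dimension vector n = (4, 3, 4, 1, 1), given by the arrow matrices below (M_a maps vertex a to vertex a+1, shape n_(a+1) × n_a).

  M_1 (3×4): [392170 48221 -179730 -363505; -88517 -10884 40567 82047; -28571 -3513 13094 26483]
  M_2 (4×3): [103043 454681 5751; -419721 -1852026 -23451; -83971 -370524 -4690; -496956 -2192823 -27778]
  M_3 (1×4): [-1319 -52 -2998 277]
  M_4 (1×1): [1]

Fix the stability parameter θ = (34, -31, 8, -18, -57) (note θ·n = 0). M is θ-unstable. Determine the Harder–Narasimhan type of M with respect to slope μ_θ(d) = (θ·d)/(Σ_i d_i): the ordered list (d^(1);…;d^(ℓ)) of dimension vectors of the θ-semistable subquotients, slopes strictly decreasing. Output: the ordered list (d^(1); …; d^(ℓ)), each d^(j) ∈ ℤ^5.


Barcode: M ≅ I[1,1], I[1,3]^2, I[1,5], I[3,3]. HN layers by μ_θ (4 steps, strictly decreasing):
  μ^(1)=34; μ^(2)=8; μ^(3)=3/2; μ^(4)=-64/5

((1, 0, 0, 0, 0); (0, 0, 3, 0, 0); (2, 2, 0, 0, 0); (1, 1, 1, 1, 1))


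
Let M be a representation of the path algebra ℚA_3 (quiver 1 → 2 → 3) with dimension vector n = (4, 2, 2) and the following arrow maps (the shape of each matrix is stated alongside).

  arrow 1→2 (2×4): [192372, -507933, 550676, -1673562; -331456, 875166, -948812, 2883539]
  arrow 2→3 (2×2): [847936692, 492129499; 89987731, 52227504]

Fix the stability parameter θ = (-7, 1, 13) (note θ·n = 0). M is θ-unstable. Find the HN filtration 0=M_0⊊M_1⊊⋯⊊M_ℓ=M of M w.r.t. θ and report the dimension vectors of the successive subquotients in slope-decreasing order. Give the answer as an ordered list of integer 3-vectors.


Via rank(M_{q-1}∘⋯∘M_p): M ≅ I[1,1]^2, I[1,3]^2.
μ_θ-semistable layers: μ^(1)=13; μ^(2)=1; μ^(3)=-7

((0, 0, 2); (0, 2, 0); (4, 0, 0))


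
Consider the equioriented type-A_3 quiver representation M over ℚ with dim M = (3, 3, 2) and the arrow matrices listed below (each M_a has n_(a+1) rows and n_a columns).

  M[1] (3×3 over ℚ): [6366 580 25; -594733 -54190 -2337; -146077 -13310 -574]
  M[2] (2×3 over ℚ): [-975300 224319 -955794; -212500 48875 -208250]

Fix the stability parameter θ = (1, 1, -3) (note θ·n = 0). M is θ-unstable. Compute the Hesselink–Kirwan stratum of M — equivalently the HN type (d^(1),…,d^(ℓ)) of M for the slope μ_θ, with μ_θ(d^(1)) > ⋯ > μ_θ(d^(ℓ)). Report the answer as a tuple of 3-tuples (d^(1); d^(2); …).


Barcode: M ≅ I[1,1], I[1,2], I[1,3], I[2,2], I[3,3]. HN layers by μ_θ (3 steps, strictly decreasing):
  μ^(1)=1; μ^(2)=-1/3; μ^(3)=-3

((2, 2, 0); (1, 1, 1); (0, 0, 1))


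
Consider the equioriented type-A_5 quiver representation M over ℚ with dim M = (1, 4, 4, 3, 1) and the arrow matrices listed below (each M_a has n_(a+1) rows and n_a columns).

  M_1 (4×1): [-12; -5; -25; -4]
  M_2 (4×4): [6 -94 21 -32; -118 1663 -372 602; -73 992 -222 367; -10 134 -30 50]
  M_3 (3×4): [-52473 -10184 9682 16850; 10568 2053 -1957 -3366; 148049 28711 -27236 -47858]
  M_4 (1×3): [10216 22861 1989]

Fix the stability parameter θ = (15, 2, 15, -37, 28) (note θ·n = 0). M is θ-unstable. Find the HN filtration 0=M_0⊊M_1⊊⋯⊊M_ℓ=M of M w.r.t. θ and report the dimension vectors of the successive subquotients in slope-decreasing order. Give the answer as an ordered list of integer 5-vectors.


Barcode: M ≅ I[1,5], I[2,2], I[2,4]^2, I[3,3]. HN layers by μ_θ (5 steps, strictly decreasing):
  μ^(1)=28; μ^(2)=15; μ^(3)=2; μ^(4)=-5/4; μ^(5)=-20/3

((0, 0, 0, 0, 1); (0, 0, 1, 0, 0); (0, 1, 0, 0, 0); (1, 1, 1, 1, 0); (0, 2, 2, 2, 0))


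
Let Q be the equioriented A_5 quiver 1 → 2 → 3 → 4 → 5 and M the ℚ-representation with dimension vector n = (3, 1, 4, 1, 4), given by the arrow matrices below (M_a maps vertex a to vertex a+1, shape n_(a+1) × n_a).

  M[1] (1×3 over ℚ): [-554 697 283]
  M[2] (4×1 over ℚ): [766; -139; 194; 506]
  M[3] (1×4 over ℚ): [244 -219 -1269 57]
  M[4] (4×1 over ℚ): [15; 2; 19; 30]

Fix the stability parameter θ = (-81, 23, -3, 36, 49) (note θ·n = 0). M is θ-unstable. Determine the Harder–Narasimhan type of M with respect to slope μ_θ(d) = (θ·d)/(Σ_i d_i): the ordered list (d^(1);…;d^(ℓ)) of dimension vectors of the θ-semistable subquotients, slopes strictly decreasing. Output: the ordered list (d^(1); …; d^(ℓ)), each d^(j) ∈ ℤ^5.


Barcode: M ≅ I[1,1]^2, I[1,5], I[3,3]^3, I[5,5]^3. HN layers by μ_θ (5 steps, strictly decreasing):
  μ^(1)=49; μ^(2)=36; μ^(3)=10; μ^(4)=-3; μ^(5)=-81

((0, 0, 0, 0, 4); (0, 0, 0, 1, 0); (0, 1, 1, 0, 0); (0, 0, 3, 0, 0); (3, 0, 0, 0, 0))


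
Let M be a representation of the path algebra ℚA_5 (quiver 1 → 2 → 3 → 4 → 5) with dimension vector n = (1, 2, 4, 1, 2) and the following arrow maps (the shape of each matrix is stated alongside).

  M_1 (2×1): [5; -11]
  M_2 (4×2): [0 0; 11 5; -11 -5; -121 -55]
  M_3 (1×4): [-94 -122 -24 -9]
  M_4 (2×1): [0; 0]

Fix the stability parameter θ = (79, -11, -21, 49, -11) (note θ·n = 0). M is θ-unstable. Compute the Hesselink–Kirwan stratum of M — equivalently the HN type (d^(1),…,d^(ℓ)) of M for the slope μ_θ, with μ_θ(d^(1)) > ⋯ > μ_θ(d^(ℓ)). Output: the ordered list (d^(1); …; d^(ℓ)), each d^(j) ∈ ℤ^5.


Via rank(M_{q-1}∘⋯∘M_p): M ≅ I[1,2], I[2,4], I[3,3]^3, I[5,5]^2.
μ_θ-semistable layers: μ^(1)=49; μ^(2)=34; μ^(3)=-11; μ^(4)=-16; μ^(5)=-21

((0, 0, 0, 1, 0); (1, 1, 0, 0, 0); (0, 0, 0, 0, 2); (0, 1, 1, 0, 0); (0, 0, 3, 0, 0))


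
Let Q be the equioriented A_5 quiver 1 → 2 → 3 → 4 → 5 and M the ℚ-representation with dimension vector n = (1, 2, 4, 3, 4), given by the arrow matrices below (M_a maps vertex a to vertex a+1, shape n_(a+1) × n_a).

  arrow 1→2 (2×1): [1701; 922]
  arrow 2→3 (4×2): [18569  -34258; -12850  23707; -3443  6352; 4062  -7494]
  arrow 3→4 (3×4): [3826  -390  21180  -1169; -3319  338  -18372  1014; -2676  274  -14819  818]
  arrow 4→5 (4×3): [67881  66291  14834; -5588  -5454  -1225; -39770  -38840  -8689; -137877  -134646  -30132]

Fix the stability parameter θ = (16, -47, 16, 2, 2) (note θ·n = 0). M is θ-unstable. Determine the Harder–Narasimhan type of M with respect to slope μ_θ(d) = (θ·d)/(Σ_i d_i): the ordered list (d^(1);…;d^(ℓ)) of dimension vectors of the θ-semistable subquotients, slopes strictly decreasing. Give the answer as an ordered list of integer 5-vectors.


Barcode: M ≅ I[1,5], I[2,5], I[3,3], I[3,5], I[5,5]. HN layers by μ_θ (5 steps, strictly decreasing):
  μ^(1)=16; μ^(2)=20/3; μ^(3)=2; μ^(4)=-31/2; μ^(5)=-47

((0, 0, 1, 0, 0); (0, 0, 3, 3, 3); (0, 0, 0, 0, 1); (1, 1, 0, 0, 0); (0, 1, 0, 0, 0))


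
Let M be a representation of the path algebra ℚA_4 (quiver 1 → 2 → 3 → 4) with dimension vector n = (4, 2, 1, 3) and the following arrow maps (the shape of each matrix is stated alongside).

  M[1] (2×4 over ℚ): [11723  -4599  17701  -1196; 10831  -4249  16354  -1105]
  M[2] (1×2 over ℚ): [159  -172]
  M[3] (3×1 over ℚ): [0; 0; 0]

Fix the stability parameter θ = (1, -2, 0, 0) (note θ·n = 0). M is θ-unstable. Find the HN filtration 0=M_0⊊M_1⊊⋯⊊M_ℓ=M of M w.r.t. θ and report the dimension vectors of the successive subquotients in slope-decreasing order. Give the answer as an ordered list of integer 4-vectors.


Via rank(M_{q-1}∘⋯∘M_p): M ≅ I[1,1]^2, I[1,2], I[1,3], I[4,4]^3.
μ_θ-semistable layers: μ^(1)=1; μ^(2)=0; μ^(3)=-1/2

((2, 0, 0, 0); (0, 0, 1, 3); (2, 2, 0, 0))


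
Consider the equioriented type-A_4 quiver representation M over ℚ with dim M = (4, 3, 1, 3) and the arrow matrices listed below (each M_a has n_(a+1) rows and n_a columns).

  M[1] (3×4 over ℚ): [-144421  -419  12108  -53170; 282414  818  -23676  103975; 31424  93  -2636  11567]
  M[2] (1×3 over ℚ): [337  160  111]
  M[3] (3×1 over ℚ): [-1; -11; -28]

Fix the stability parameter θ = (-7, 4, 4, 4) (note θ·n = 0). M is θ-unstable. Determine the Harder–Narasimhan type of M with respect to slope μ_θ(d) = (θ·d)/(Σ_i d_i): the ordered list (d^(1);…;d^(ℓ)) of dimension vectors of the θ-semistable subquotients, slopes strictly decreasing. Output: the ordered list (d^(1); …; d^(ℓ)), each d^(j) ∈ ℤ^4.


Via rank(M_{q-1}∘⋯∘M_p): M ≅ I[1,1], I[1,2]^2, I[1,4], I[4,4]^2.
μ_θ-semistable layers: μ^(1)=4; μ^(2)=-7

((0, 3, 1, 3); (4, 0, 0, 0))


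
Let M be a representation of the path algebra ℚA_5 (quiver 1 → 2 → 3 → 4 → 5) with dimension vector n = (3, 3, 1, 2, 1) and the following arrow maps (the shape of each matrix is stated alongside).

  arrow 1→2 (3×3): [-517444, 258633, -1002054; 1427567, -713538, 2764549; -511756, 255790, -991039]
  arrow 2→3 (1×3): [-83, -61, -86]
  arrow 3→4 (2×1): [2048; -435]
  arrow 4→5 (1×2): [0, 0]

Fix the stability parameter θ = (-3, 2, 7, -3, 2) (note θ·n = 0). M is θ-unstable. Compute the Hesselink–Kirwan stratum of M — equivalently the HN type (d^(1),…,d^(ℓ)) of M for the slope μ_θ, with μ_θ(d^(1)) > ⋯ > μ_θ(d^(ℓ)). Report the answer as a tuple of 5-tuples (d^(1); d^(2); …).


Via rank(M_{q-1}∘⋯∘M_p): M ≅ I[1,2]^2, I[1,4], I[4,4], I[5,5].
μ_θ-semistable layers: μ^(1)=2; μ^(2)=-3

((0, 3, 1, 1, 1); (3, 0, 0, 1, 0))


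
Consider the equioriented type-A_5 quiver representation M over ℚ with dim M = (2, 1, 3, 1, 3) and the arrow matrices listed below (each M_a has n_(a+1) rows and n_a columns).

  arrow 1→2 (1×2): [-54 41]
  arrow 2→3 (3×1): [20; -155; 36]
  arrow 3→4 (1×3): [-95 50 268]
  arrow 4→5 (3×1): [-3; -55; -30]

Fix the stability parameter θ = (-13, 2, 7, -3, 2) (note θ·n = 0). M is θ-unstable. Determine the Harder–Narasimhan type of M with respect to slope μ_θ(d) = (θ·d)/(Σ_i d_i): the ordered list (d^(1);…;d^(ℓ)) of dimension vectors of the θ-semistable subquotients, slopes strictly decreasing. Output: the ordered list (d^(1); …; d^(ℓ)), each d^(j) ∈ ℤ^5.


Interval decomposition of M: I[1,1], I[1,5], I[3,3]^2, I[5,5]^2.
HN type (ℓ=3): μ^(1)=7; μ^(2)=2; μ^(3)=-13

((0, 0, 2, 0, 0); (0, 1, 1, 1, 3); (2, 0, 0, 0, 0))


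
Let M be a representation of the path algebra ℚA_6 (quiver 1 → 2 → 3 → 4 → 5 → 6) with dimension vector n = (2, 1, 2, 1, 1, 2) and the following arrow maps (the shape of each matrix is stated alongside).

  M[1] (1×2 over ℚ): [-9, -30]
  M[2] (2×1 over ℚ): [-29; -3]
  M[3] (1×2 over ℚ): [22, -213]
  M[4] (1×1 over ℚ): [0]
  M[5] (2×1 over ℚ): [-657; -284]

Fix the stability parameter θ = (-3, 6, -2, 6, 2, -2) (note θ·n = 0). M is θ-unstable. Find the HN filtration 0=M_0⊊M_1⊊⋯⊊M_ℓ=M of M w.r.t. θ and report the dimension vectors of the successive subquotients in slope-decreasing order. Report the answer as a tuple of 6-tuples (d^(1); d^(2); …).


Interval decomposition of M: I[1,1], I[1,4], I[3,3], I[5,6], I[6,6].
HN type (ℓ=5): μ^(1)=6; μ^(2)=2; μ^(3)=0; μ^(4)=-2; μ^(5)=-3

((0, 0, 0, 1, 0, 0); (0, 1, 1, 0, 0, 0); (0, 0, 0, 0, 1, 1); (0, 0, 1, 0, 0, 1); (2, 0, 0, 0, 0, 0))


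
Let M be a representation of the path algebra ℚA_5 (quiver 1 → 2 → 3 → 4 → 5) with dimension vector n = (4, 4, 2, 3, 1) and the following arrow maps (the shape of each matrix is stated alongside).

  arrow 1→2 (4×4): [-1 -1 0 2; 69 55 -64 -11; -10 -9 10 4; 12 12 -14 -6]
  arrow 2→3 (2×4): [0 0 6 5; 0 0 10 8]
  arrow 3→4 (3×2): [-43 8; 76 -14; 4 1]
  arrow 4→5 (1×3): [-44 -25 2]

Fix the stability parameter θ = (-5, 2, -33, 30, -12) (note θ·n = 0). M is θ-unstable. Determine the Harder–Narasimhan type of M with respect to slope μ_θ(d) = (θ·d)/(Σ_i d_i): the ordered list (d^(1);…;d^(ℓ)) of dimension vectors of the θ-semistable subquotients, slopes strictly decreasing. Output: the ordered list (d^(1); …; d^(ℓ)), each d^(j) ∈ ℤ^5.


Interval decomposition of M: I[1,2]^2, I[1,4]^2, I[4,5].
HN type (ℓ=5): μ^(1)=30; μ^(2)=9; μ^(3)=2; μ^(4)=-5; μ^(5)=-12

((0, 0, 0, 2, 0); (0, 0, 0, 1, 1); (0, 2, 0, 0, 0); (2, 0, 0, 0, 0); (2, 2, 2, 0, 0))


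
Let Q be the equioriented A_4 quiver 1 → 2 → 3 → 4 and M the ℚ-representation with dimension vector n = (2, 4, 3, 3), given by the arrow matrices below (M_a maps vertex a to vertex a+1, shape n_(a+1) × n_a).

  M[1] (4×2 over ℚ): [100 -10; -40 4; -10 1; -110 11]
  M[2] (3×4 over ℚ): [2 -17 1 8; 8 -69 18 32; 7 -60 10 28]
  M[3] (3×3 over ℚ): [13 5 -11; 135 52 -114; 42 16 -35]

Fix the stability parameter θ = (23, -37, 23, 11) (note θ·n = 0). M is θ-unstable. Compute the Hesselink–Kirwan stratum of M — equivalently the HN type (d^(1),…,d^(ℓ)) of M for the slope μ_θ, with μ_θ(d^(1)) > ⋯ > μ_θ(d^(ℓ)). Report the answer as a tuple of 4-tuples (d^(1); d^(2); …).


Via rank(M_{q-1}∘⋯∘M_p): M ≅ I[1,1], I[1,4], I[2,2], I[2,4]^2.
μ_θ-semistable layers: μ^(1)=23; μ^(2)=17; μ^(3)=-7; μ^(4)=-37

((1, 0, 0, 0); (0, 0, 3, 3); (1, 1, 0, 0); (0, 3, 0, 0))
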